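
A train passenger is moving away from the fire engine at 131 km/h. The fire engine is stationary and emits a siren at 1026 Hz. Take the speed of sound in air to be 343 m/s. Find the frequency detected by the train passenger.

131 km/h = 36.39 m/s.
Only the observer moves, away from the source, so f' = f · (v − v_o)/v.
f' = 1026 × (343 − 36.39)/343 = 1026 × 306.61/343 ≈ 917 Hz.

917 Hz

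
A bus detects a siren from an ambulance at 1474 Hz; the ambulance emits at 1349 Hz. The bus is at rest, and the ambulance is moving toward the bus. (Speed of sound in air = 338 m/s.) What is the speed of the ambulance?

f' = f · v/(v − v_s) ⇒ v_s = v · |1 − f/f'|.
v_s = 338 × |1 − 1349/1474| = 338 × 0.0848 ≈ 29 m/s.

29 m/s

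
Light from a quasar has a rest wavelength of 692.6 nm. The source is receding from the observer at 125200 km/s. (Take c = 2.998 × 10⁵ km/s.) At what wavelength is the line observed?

β = v/c = 125200/299800 = 0.4176.
Relativistic Doppler for wavelength: λ' = λ₀ · √((1 + β)/(1 − β)).
λ' = 692.6 × √(1.4176/0.5824) = 692.6 × 1.56017 ≈ 1080.6 nm.

1080.6 nm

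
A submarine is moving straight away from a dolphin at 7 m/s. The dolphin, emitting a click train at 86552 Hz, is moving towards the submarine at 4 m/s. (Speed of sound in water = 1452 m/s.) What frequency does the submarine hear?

86373 Hz

With source approaching and observer receding, f' = f · (v − v_o)/(v − v_s).
f' = 86552 × (1452 − 7)/(1452 − 4) = 86552 × 1445/1448 ≈ 86373 Hz.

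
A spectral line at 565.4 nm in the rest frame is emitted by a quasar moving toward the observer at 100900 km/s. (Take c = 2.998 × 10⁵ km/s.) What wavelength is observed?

β = v/c = 100900/299800 = 0.3366.
Relativistic Doppler for wavelength: λ' = λ₀ · √((1 − β)/(1 + β)).
λ' = 565.4 × √(0.6634/1.3366) = 565.4 × 0.70454 ≈ 398.3 nm.

398.3 nm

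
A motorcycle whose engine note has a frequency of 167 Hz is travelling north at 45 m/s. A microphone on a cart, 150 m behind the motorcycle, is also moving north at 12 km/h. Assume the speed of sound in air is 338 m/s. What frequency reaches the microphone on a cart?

149 Hz

12 km/h = 3.333 m/s.
The microphone on a cart is behind, so the motorcycle is moving away from it while the microphone on a cart is moving toward the motorcycle.
With source receding and observer approaching, f' = f · (v + v_o)/(v + v_s).
f' = 167 × (338 + 3.333)/(338 + 45) = 167 × 341.33/383 ≈ 149 Hz.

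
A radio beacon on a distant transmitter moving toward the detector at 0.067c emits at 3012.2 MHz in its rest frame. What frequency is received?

Relativistic Doppler for frequency: f' = f₀ · √((1 + β)/(1 − β)).
f' = 3012.2 × √(1.0670/0.9330) = 3012.2 × 1.06940 ≈ 3221.3 MHz.

3221.3 MHz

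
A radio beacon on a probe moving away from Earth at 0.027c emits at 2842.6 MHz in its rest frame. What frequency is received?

Relativistic Doppler for frequency: f' = f₀ · √((1 − β)/(1 + β)).
f' = 2842.6 × √(0.9730/1.0270) = 2842.6 × 0.97335 ≈ 2766.9 MHz.

2766.9 MHz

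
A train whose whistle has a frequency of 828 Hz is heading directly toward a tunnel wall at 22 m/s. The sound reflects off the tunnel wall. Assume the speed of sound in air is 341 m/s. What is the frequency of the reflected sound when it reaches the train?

The tunnel wall receives the sound from a moving source: f₁ = f₀ · v/(v − v_e) = 828 × 341/319 ≈ 885 Hz.
On the return leg the train is a moving observer: f₂ = f₁ · (v + v_e)/v = 885 × 363/341 ≈ 942 Hz.
Equivalently f₂ = f₀ · (v + v_e)/(v − v_e).

942 Hz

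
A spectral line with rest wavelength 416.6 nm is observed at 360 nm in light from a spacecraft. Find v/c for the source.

λ'/λ₀ = 0.8641 < 1 (blueshift), so the source is approaching.
λ'/λ₀ = √((1 − β)/(1 + β)) for an approaching source ⇒ β = (1 − r²)/(1 + r²) with r = λ'/λ₀.
β = (1 − 0.7467)/(1 + 0.7467) ≈ 0.145.

0.145c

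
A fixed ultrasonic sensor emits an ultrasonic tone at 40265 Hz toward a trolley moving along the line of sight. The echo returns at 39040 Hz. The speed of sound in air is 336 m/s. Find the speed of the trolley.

5.2 m/s

Double Doppler shift off a moving reflector: f₂ = f₀ · (v + u)/(v − u) (u > 0 toward emitter).
Rearranging, u = v · (f₂ − f₀)/(f₂ + f₀) = 336 × -1225/79305 ≈ -5.2 m/s.
So the trolley is moving at 5.2 m/s away from the emitter.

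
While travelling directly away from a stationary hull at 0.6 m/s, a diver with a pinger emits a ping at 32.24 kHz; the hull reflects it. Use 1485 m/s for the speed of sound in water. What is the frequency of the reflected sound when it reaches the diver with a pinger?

The hull receives the sound from a moving source: f₁ = f₀ · v/(v + v_e) = 32.24 × 1485/1485.6 ≈ 32.2 kHz.
On the return leg the diver with a pinger is a moving observer: f₂ = f₁ · (v − v_e)/v = 32.2 × 1484.4/1485 ≈ 32.2 kHz.

32.2 kHz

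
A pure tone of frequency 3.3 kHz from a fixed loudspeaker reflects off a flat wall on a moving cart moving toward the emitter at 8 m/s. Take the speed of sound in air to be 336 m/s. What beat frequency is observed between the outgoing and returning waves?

161 Hz

At the flat wall on a moving cart (a moving observer), f₁ = f₀ · (v + u)/v = 3.3 × 344/336 ≈ 3.3786 kHz.
The reflection then acts as a moving source: f₂ = f₁ · v/(v − u) ≈ 3.4610 kHz.
Equivalently f₂ = f₀ · (v + u)/(v − u).
Beat frequency (with f₀ = 3300 Hz): |f₂ − f₀| = 2u·f₀/(v − u) = 2 × 8 × 3300/328 ≈ 161 Hz.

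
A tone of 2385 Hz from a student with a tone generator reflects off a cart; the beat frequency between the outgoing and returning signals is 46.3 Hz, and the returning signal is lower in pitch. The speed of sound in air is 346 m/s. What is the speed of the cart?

Double Doppler shift off a moving reflector: f₂ = f₀ · (v + u)/(v − u) (u > 0 toward emitter).
Returning signal is lower, so f₂ = f₀ − Δf = 2385 − 46.3 = 2338.7 Hz.
Rearranging, u = v · (f₂ − f₀)/(f₂ + f₀) = 346 × -46.3/4723.7 ≈ -3.4 m/s.
So the cart is moving at 3.4 m/s away from the emitter.

3.4 m/s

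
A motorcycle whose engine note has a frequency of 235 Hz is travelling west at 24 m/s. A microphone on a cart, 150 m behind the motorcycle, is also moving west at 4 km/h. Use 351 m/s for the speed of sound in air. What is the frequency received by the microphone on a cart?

221 Hz

4 km/h = 1.111 m/s.
The microphone on a cart is behind, so the motorcycle is moving away from it while the microphone on a cart is moving toward the motorcycle.
Both move, so f' = f · (v + v_o)/(v + v_s).
f' = 235 × (351 + 1.111)/(351 + 24) = 235 × 352.11/375 ≈ 221 Hz.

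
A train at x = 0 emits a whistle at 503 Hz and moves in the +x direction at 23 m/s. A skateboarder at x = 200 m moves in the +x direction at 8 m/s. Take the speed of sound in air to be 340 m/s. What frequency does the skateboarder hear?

The observer lies on the +x side, so the source is heading toward the observer and the observer is heading away from the source.
With source approaching and observer receding, f' = f · (v − v_o)/(v − v_s).
f' = 503 × (340 − 8)/(340 − 23) = 503 × 332/317 ≈ 527 Hz.

527 Hz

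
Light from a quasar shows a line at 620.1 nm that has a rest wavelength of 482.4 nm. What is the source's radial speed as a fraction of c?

0.246c

λ'/λ₀ = 1.2854 > 1 (redshift), so the source is receding.
λ'/λ₀ = √((1 + β)/(1 − β)) for a receding source ⇒ β = (r² − 1)/(r² + 1) with r = λ'/λ₀.
β = (1.6524 − 1)/(1.6524 + 1) ≈ 0.246.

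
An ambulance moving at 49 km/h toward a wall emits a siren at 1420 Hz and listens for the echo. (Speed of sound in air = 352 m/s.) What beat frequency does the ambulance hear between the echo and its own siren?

114 Hz

49 km/h = 13.61 m/s.
The wall receives the sound from a moving source: f₁ = f₀ · v/(v − v_e) = 1420 × 352/338.39 ≈ 1477.1 Hz.
On the return leg the ambulance is a moving observer: f₂ = f₁ · (v + v_e)/v = 1477.1 × 365.61/352 ≈ 1534.2 Hz.
Beat against the emitted tone: |f₂ − f₀| = 2v_e·f₀/(v − v_e) = 2 × 13.61 × 1420/338.39 ≈ 114 Hz.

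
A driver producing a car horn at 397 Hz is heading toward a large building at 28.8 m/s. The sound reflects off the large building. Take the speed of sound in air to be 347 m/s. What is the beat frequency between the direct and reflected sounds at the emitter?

The large building receives the sound from a moving source: f₁ = f₀ · v/(v − v_e) = 397 × 347/318.2 ≈ 432.9 Hz.
On the return leg the driver is a moving observer: f₂ = f₁ · (v + v_e)/v = 432.9 × 375.8/347 ≈ 468.9 Hz.
Beat against the emitted tone: |f₂ − f₀| = 2v_e·f₀/(v − v_e) = 2 × 28.8 × 397/318.2 ≈ 72 Hz.

72 Hz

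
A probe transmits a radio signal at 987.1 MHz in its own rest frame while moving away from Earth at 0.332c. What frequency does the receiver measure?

Relativistic Doppler for frequency: f' = f₀ · √((1 − β)/(1 + β)).
f' = 987.1 × √(0.6680/1.3320) = 987.1 × 0.70817 ≈ 699.0 MHz.

699.0 MHz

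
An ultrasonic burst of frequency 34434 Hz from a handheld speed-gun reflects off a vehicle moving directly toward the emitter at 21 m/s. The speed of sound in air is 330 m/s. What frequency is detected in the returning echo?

The vehicle first receives the wave as a moving observer: f₁ = f₀ · (v + u)/v = 34434 × (330 + 21)/330 ≈ 36625 Hz.
On reflection it acts as a source moving toward the stationary detector: f₂ = f₁ · v/(v − u) = 36625 × 330/309 ≈ 39114 Hz.
Equivalently f₂ = f₀ · (v + u)/(v − u).

39114 Hz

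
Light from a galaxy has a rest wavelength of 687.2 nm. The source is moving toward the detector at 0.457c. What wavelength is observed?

Relativistic Doppler for wavelength: λ' = λ₀ · √((1 − β)/(1 + β)).
λ' = 687.2 × √(0.5430/1.4570) = 687.2 × 0.61048 ≈ 419.5 nm.

419.5 nm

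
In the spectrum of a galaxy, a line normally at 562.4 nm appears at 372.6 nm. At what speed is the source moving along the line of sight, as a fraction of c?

λ'/λ₀ = 0.6625 < 1 (blueshift), so the source is approaching.
λ'/λ₀ = √((1 − β)/(1 + β)) for an approaching source ⇒ β = (1 − r²)/(1 + r²) with r = λ'/λ₀.
β = (1 − 0.4389)/(1 + 0.4389) ≈ 0.390.

0.390c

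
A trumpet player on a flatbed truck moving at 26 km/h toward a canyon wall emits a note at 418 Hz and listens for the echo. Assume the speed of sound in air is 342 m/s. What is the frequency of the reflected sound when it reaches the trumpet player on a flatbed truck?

26 km/h = 7.222 m/s.
The canyon wall receives the sound from a moving source: f₁ = f₀ · v/(v − v_e) = 418 × 342/334.78 ≈ 427 Hz.
On the return leg the trumpet player on a flatbed truck is a moving observer: f₂ = f₁ · (v + v_e)/v = 427 × 349.22/342 ≈ 436 Hz.
Equivalently f₂ = f₀ · (v + v_e)/(v − v_e).

436 Hz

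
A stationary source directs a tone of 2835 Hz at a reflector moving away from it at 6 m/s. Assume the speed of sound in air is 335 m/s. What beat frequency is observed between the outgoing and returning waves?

100 Hz

The reflector first receives the wave as a moving observer: f₁ = f₀ · (v − u)/v = 2835 × (335 − 6)/335 ≈ 2784.2 Hz.
The reflection then acts as a moving source: f₂ = f₁ · v/(v + u) ≈ 2735.2 Hz.
Equivalently f₂ = f₀ · (v − u)/(v + u).
Beat frequency: |f₂ − f₀| = 2u·f₀/(v + u) = 2 × 6 × 2835/341 ≈ 100 Hz.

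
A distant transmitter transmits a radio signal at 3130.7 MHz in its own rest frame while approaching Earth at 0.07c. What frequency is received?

3358.1 MHz

Relativistic Doppler for frequency: f' = f₀ · √((1 + β)/(1 − β)).
f' = 3130.7 × √(1.0700/0.9300) = 3130.7 × 1.07263 ≈ 3358.1 MHz.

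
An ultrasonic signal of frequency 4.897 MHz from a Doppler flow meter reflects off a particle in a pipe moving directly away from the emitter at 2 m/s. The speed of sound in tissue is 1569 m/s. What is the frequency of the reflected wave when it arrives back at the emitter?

The particle in a pipe first receives the wave as a moving observer: f₁ = f₀ · (v − u)/v = 4.897 × (1569 − 2)/1569 ≈ 4.891 MHz.
On reflection it acts as a source moving away from the stationary detector: f₂ = f₁ · v/(v + u) = 4.891 × 1569/1571 ≈ 4.885 MHz.

4.885 MHz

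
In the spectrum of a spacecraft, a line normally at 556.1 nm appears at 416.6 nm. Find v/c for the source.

0.281

λ'/λ₀ = 0.7491 < 1 (blueshift), so the source is approaching.
λ'/λ₀ = √((1 − β)/(1 + β)) for an approaching source ⇒ β = (1 − r²)/(1 + r²) with r = λ'/λ₀.
β = (1 − 0.5612)/(1 + 0.5612) ≈ 0.281.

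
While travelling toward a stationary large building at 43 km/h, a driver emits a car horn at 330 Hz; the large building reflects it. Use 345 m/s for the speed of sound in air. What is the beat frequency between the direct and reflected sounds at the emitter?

43 km/h = 11.94 m/s.
The large building receives the sound from a moving source: f₁ = f₀ · v/(v − v_e) = 330 × 345/333.06 ≈ 341.8 Hz.
On the return leg the driver is a moving observer: f₂ = f₁ · (v + v_e)/v = 341.8 × 356.94/345 ≈ 353.7 Hz.
Equivalently f₂ = f₀ · (v + v_e)/(v − v_e).
Beat against the emitted tone: |f₂ − f₀| = 2v_e·f₀/(v − v_e) = 2 × 11.94 × 330/333.06 ≈ 23.7 Hz.

23.7 Hz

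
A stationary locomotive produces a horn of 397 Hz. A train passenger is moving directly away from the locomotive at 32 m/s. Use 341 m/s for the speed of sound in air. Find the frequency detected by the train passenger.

Moving observer, stationary source: f' = f · (v − v_o)/v.
f' = 397 × (341 − 32)/341 = 397 × 309/341 ≈ 360 Hz.

360 Hz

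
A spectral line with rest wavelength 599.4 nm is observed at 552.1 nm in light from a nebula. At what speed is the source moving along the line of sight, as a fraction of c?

0.082c

λ'/λ₀ = 0.9211 < 1 (blueshift), so the source is approaching.
λ'/λ₀ = √((1 − β)/(1 + β)) for an approaching source ⇒ β = (1 − r²)/(1 + r²) with r = λ'/λ₀.
β = (1 − 0.8484)/(1 + 0.8484) ≈ 0.082.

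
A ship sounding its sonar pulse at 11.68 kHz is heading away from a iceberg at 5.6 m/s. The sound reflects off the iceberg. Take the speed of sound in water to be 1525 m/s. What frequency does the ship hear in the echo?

11.59 kHz

The iceberg receives the sound from a moving source: f₁ = f₀ · v/(v + v_e) = 11.68 × 1525/1530.6 ≈ 11.64 kHz.
On the return leg the ship is a moving observer: f₂ = f₁ · (v − v_e)/v = 11.64 × 1519.4/1525 ≈ 11.59 kHz.
Equivalently f₂ = f₀ · (v − v_e)/(v + v_e).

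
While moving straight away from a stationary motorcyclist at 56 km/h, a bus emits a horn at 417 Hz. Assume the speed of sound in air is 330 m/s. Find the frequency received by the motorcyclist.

56 km/h = 15.56 m/s.
With the source moving away from a stationary observer, f' = f · v/(v + v_s).
f' = 417 × 330/(330 + 15.56) = 417 × 330/345.6 ≈ 398 Hz.

398 Hz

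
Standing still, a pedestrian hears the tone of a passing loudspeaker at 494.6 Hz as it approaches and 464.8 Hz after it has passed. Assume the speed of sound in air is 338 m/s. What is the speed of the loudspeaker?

f₁/f₂ = (v + v_s)/(v − v_s), so v_s = v · (f₁ − f₂)/(f₁ + f₂).
v_s = 338 × (494.6 − 464.8)/(494.6 + 464.8) = 338 × 29.8/959.4 ≈ 10.5 m/s.

10.5 m/s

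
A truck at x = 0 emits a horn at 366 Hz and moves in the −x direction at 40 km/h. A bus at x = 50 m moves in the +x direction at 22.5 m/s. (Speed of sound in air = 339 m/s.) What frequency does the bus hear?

40 km/h = 11.11 m/s.
The observer lies on the +x side, so the source is heading away from the observer and the observer is heading away from the source.
With source receding and observer receding, f' = f · (v − v_o)/(v + v_s).
f' = 366 × (339 − 22.5)/(339 + 11.11) = 366 × 316.5/350.11 ≈ 331 Hz.

331 Hz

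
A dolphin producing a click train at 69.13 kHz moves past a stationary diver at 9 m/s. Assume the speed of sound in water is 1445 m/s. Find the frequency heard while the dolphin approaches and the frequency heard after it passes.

Approaching: f₁ = f · v/(v − v_s) = 69.13 × 1445/1436 ≈ 69.6 kHz.
Receding: f₂ = f · v/(v + v_s) = 69.13 × 1445/1454 ≈ 68.7 kHz.

69.6 kHz approaching; 68.7 kHz receding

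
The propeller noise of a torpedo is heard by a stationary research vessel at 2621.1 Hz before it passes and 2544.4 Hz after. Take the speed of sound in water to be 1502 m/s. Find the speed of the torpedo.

f₁/f₂ = (v + v_s)/(v − v_s), so v_s = v · (f₁ − f₂)/(f₁ + f₂).
v_s = 1502 × (2621.1 − 2544.4)/(2621.1 + 2544.4) = 1502 × 76.7/5165.5 ≈ 22.3 m/s.

22.3 m/s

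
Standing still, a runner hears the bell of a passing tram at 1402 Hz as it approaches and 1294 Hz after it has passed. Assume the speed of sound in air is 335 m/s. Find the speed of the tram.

13.4 m/s

f₁/f₂ = (v + v_s)/(v − v_s), so v_s = v · (f₁ − f₂)/(f₁ + f₂).
v_s = 335 × (1402 − 1294)/(1402 + 1294) = 335 × 108/2696 ≈ 13.4 m/s.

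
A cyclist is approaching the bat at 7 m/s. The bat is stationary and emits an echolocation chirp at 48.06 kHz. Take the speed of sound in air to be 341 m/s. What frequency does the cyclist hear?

49.0 kHz

Moving observer, stationary source: f' = f · (v + v_o)/v.
f' = 48.06 × (341 + 7)/341 = 48.06 × 348/341 ≈ 49.0 kHz.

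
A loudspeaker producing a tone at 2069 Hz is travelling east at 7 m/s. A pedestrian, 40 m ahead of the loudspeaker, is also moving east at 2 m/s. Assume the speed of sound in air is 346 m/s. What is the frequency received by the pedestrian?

The pedestrian is ahead, so the loudspeaker is moving toward it while the pedestrian is moving away from the loudspeaker.
With source approaching and observer receding, f' = f · (v − v_o)/(v − v_s).
f' = 2069 × (346 − 2)/(346 − 7) = 2069 × 344/339 ≈ 2100 Hz.

2100 Hz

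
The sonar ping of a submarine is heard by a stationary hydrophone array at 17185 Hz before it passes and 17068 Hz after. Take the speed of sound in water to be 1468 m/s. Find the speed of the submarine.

f₁/f₂ = (v + v_s)/(v − v_s), so v_s = v · (f₁ − f₂)/(f₁ + f₂).
v_s = 1468 × (17185 − 17068)/(17185 + 17068) = 1468 × 117/34253 ≈ 5.0 m/s.

5.0 m/s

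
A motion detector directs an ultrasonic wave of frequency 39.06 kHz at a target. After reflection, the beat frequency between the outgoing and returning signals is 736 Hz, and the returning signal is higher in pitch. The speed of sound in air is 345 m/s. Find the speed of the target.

3.2 m/s

Double Doppler shift off a moving reflector: f₂ = f₀ · (v + u)/(v − u) (u > 0 toward emitter).
Returning signal is higher, so f₂ = f₀ + Δf = 39060 + 736 = 39796 Hz.
Rearranging, u = v · (f₂ − f₀)/(f₂ + f₀) = 345 × 736/78856 ≈ 3.2 m/s.
So the target is moving at 3.2 m/s toward the emitter.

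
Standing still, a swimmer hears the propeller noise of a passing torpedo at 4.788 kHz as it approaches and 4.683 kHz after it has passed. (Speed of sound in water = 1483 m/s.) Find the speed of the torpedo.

f₁/f₂ = (v + v_s)/(v − v_s), so v_s = v · (f₁ − f₂)/(f₁ + f₂).
v_s = 1483 × (4.788 − 4.683)/(4.788 + 4.683) = 1483 × 0.105/9.471 ≈ 16.4 m/s.

16.4 m/s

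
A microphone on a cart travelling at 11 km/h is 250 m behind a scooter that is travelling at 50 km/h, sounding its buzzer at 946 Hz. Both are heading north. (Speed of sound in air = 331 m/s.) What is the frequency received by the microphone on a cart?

50 km/h = 13.89 m/s; 11 km/h = 3.056 m/s.
The microphone on a cart is behind, so the scooter is moving away from it while the microphone on a cart is moving toward the scooter.
Both move, so f' = f · (v + v_o)/(v + v_s).
f' = 946 × (331 + 3.056)/(331 + 13.89) = 946 × 334.06/344.89 ≈ 916 Hz.

916 Hz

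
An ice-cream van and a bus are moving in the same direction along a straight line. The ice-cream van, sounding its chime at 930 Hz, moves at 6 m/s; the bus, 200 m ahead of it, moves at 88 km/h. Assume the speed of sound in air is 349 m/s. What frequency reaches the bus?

88 km/h = 24.44 m/s.
The bus is ahead, so the ice-cream van is moving toward it while the bus is moving away from the ice-cream van.
Both move, so f' = f · (v − v_o)/(v − v_s).
f' = 930 × (349 − 24.44)/(349 − 6) = 930 × 324.56/343 ≈ 880 Hz.

880 Hz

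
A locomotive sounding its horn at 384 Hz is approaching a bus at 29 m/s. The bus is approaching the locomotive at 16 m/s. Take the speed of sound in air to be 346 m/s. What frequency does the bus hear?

439 Hz

General Doppler shift: f' = f · (v + v_o)/(v − v_s).
f' = 384 × (346 + 16)/(346 − 29) = 384 × 362/317 ≈ 439 Hz.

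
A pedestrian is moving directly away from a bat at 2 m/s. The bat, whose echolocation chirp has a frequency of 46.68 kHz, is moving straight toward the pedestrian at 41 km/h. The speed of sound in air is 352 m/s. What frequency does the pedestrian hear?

41 km/h = 11.39 m/s.
Both move, so f' = f · (v − v_o)/(v − v_s).
f' = 46.68 × (352 − 2)/(352 − 11.39) = 46.68 × 350/340.61 ≈ 48.0 kHz.

48.0 kHz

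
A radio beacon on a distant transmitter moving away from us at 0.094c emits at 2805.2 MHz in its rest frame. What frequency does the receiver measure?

Relativistic Doppler for frequency: f' = f₀ · √((1 − β)/(1 + β)).
f' = 2805.2 × √(0.9060/1.0940) = 2805.2 × 0.91003 ≈ 2552.8 MHz.

2552.8 MHz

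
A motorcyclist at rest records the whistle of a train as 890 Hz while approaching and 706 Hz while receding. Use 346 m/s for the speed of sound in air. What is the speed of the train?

f₁/f₂ = (v + v_s)/(v − v_s), so v_s = v · (f₁ − f₂)/(f₁ + f₂).
v_s = 346 × (890 − 706)/(890 + 706) = 346 × 184/1596 ≈ 40 m/s.

40 m/s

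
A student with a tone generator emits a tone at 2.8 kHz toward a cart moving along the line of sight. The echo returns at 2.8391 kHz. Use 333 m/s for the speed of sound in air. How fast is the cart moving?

Double Doppler shift off a moving reflector: f₂ = f₀ · (v + u)/(v − u) (u > 0 toward emitter).
Rearranging, u = v · (f₂ − f₀)/(f₂ + f₀) = 333 × 0.0391/5.6391 ≈ 2.31 m/s.
So the cart is moving at 2.31 m/s toward the emitter.

2.31 m/s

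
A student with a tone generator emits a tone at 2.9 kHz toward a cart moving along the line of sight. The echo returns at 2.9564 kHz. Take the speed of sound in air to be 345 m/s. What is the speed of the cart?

3.3 m/s

Double Doppler shift off a moving reflector: f₂ = f₀ · (v + u)/(v − u) (u > 0 toward emitter).
Rearranging, u = v · (f₂ − f₀)/(f₂ + f₀) = 345 × 0.0564/5.8564 ≈ 3.3 m/s.
So the cart is moving at 3.3 m/s toward the emitter.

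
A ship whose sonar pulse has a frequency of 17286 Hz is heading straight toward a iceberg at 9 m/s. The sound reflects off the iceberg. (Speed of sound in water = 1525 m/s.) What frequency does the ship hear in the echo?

17491 Hz

The iceberg receives the sound from a moving source: f₁ = f₀ · v/(v − v_e) = 17286 × 1525/1516 ≈ 17389 Hz.
On the return leg the ship is a moving observer: f₂ = f₁ · (v + v_e)/v = 17389 × 1534/1525 ≈ 17491 Hz.
Equivalently f₂ = f₀ · (v + v_e)/(v − v_e).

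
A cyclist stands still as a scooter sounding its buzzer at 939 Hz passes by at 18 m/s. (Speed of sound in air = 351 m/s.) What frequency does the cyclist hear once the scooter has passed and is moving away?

893 Hz

Receding: f₂ = f · v/(v + v_s) = 939 × 351/369 ≈ 893 Hz.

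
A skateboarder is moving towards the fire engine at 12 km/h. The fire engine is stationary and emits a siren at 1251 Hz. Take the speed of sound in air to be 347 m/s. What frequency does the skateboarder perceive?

12 km/h = 3.333 m/s.
Only the observer moves, toward the source, so f' = f · (v + v_o)/v.
f' = 1251 × (347 + 3.333)/347 = 1251 × 350.33/347 ≈ 1263 Hz.

1263 Hz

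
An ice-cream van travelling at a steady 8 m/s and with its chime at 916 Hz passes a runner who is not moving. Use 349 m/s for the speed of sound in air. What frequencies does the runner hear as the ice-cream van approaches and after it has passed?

Approaching: f₁ = f · v/(v − v_s) = 916 × 349/341 ≈ 937 Hz.
Receding: f₂ = f · v/(v + v_s) = 916 × 349/357 ≈ 895 Hz.

937 Hz approaching; 895 Hz receding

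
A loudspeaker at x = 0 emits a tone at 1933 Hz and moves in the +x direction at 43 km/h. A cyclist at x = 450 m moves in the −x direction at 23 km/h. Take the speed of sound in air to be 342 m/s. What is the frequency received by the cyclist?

43 km/h = 11.94 m/s; 23 km/h = 6.389 m/s.
The observer lies on the +x side, so the source is heading toward the observer and the observer is heading toward the source.
With source approaching and observer approaching, f' = f · (v + v_o)/(v − v_s).
f' = 1933 × (342 + 6.389)/(342 − 11.94) = 1933 × 348.39/330.06 ≈ 2040 Hz.

2040 Hz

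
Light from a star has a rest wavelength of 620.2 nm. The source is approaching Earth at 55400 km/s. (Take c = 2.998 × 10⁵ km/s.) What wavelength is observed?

β = v/c = 55400/299800 = 0.1848.
Relativistic Doppler for wavelength: λ' = λ₀ · √((1 − β)/(1 + β)).
λ' = 620.2 × √(0.8152/1.1848) = 620.2 × 0.82950 ≈ 514.5 nm.

514.5 nm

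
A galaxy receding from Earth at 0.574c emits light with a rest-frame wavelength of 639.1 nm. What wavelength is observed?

Relativistic Doppler for wavelength: λ' = λ₀ · √((1 + β)/(1 − β)).
λ' = 639.1 × √(1.5740/0.4260) = 639.1 × 1.92220 ≈ 1228.5 nm.

1228.5 nm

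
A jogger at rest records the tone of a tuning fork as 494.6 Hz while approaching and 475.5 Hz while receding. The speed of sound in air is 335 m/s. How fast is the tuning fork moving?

6.6 m/s

f₁/f₂ = (v + v_s)/(v − v_s), so v_s = v · (f₁ − f₂)/(f₁ + f₂).
v_s = 335 × (494.6 − 475.5)/(494.6 + 475.5) = 335 × 19.1/970.1 ≈ 6.6 m/s.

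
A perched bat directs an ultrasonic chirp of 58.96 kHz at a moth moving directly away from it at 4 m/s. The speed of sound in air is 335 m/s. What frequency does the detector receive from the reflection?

At the moth (a moving observer), f₁ = f₀ · (v − u)/v = 58.96 × 331/335 ≈ 58.3 kHz.
On reflection it acts as a source moving away from the stationary detector: f₂ = f₁ · v/(v + u) = 58.3 × 335/339 ≈ 57.6 kHz.
Equivalently f₂ = f₀ · (v − u)/(v + u).

57.6 kHz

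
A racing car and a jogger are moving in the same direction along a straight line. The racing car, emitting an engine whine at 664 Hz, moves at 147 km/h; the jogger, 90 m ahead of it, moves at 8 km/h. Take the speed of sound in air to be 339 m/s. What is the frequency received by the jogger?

147 km/h = 40.83 m/s; 8 km/h = 2.222 m/s.
The jogger is ahead, so the racing car is moving toward it while the jogger is moving away from the racing car.
With source approaching and observer receding, f' = f · (v − v_o)/(v − v_s).
f' = 664 × (339 − 2.222)/(339 − 40.83) = 664 × 336.78/298.17 ≈ 750 Hz.

750 Hz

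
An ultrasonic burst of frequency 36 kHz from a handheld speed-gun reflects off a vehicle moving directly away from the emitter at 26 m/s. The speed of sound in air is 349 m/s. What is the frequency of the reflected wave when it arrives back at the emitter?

The vehicle first receives the wave as a moving observer: f₁ = f₀ · (v − u)/v = 36 × (349 − 26)/349 ≈ 33.3 kHz.
The reflection then acts as a moving source: f₂ = f₁ · v/(v + u) ≈ 31.0 kHz.
Equivalently f₂ = f₀ · (v − u)/(v + u).

31.0 kHz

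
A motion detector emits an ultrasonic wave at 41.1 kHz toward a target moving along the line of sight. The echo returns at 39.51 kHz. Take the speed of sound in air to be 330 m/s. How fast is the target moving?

Double Doppler shift off a moving reflector: f₂ = f₀ · (v + u)/(v − u) (u > 0 toward emitter).
Rearranging, u = v · (f₂ − f₀)/(f₂ + f₀) = 330 × -1.59/80.61 ≈ -6.5 m/s.
So the target is moving at 6.5 m/s away from the emitter.

6.5 m/s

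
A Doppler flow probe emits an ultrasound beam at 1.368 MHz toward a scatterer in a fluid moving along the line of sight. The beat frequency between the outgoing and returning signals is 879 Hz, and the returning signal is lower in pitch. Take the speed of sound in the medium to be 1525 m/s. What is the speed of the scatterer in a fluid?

0.49 m/s

Double Doppler shift off a moving reflector: f₂ = f₀ · (v + u)/(v − u) (u > 0 toward emitter).
Returning signal is lower, so f₂ = f₀ − Δf = 1368000 − 879 = 1367121 Hz.
Rearranging, u = v · (f₂ − f₀)/(f₂ + f₀) = 1525 × -879/2735121 ≈ -0.49 m/s.
So the scatterer in a fluid is moving at 0.49 m/s away from the emitter.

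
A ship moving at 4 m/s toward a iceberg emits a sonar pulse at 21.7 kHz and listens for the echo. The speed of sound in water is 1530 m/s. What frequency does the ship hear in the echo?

21.8 kHz

The iceberg receives the sound from a moving source: f₁ = f₀ · v/(v − v_e) = 21.7 × 1530/1526 ≈ 21.8 kHz.
On the return leg the ship is a moving observer: f₂ = f₁ · (v + v_e)/v = 21.8 × 1534/1530 ≈ 21.8 kHz.
Equivalently f₂ = f₀ · (v + v_e)/(v − v_e).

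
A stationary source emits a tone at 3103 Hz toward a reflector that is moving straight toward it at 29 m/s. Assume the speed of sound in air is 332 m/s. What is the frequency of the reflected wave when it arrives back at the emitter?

3697 Hz

At the reflector (a moving observer), f₁ = f₀ · (v + u)/v = 3103 × 361/332 ≈ 3374 Hz.
On reflection it acts as a source moving toward the stationary detector: f₂ = f₁ · v/(v − u) = 3374 × 332/303 ≈ 3697 Hz.
Equivalently f₂ = f₀ · (v + u)/(v − u).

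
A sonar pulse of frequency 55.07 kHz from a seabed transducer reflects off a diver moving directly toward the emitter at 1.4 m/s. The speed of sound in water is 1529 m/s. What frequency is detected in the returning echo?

The diver first receives the wave as a moving observer: f₁ = f₀ · (v + u)/v = 55.07 × (1529 + 1.4)/1529 ≈ 55.1 kHz.
On reflection it acts as a source moving toward the stationary detector: f₂ = f₁ · v/(v − u) = 55.1 × 1529/1527.6 ≈ 55.2 kHz.

55.2 kHz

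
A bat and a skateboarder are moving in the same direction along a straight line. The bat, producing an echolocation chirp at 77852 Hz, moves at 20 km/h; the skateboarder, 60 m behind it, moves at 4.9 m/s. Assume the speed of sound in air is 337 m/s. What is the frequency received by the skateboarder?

20 km/h = 5.556 m/s.
The skateboarder is behind, so the bat is moving away from it while the skateboarder is moving toward the bat.
Both move, so f' = f · (v + v_o)/(v + v_s).
f' = 77852 × (337 + 4.9)/(337 + 5.556) = 77852 × 341.9/342.56 ≈ 77703 Hz.

77703 Hz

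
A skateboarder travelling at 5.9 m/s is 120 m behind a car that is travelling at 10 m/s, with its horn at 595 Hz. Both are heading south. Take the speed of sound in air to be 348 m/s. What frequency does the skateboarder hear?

The skateboarder is behind, so the car is moving away from it while the skateboarder is moving toward the car.
With source receding and observer approaching, f' = f · (v + v_o)/(v + v_s).
f' = 595 × (348 + 5.9)/(348 + 10) = 595 × 353.9/358 ≈ 588 Hz.

588 Hz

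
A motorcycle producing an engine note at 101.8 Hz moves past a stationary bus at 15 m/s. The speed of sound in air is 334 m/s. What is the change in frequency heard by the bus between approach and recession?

Approaching: f₁ = f · v/(v − v_s) = 101.8 × 334/319 ≈ 106.59 Hz.
Receding: f₂ = f · v/(v + v_s) = 101.8 × 334/349 ≈ 97.42 Hz.
Drop: f₁ − f₂ = 2f·v·v_s/(v² − v_s²) = 2 × 101.8 × 334 × 15/(334² − 15²) ≈ 9.16 Hz.

9.16 Hz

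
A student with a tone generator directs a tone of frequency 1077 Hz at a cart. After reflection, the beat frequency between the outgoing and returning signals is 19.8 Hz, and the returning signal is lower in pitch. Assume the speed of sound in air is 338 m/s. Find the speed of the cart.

3.1 m/s

Double Doppler shift off a moving reflector: f₂ = f₀ · (v + u)/(v − u) (u > 0 toward emitter).
Returning signal is lower, so f₂ = f₀ − Δf = 1077 − 19.8 = 1057.2 Hz.
Rearranging, u = v · (f₂ − f₀)/(f₂ + f₀) = 338 × -19.8/2134.2 ≈ -3.1 m/s.
So the cart is moving at 3.1 m/s away from the emitter.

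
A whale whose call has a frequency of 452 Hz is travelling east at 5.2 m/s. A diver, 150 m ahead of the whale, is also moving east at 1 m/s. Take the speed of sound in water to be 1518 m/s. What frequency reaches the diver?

The diver is ahead, so the whale is moving toward it while the diver is moving away from the whale.
With source approaching and observer receding, f' = f · (v − v_o)/(v − v_s).
f' = 452 × (1518 − 1)/(1518 − 5.2) = 452 × 1517/1512.8 ≈ 453 Hz.

453 Hz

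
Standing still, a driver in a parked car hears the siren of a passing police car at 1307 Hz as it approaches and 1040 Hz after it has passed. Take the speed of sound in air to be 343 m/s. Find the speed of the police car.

39 m/s

f₁/f₂ = (v + v_s)/(v − v_s), so v_s = v · (f₁ − f₂)/(f₁ + f₂).
v_s = 343 × (1307 − 1040)/(1307 + 1040) = 343 × 267/2347 ≈ 39 m/s.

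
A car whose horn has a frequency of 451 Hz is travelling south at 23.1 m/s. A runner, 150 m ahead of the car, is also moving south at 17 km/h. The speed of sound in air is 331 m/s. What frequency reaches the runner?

478 Hz

17 km/h = 4.722 m/s.
The runner is ahead, so the car is moving toward it while the runner is moving away from the car.
Both move, so f' = f · (v − v_o)/(v − v_s).
f' = 451 × (331 − 4.722)/(331 − 23.1) = 451 × 326.28/307.9 ≈ 478 Hz.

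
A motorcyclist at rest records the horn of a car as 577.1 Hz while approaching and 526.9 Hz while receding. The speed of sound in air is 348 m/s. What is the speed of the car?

15.8 m/s

f₁/f₂ = (v + v_s)/(v − v_s), so v_s = v · (f₁ − f₂)/(f₁ + f₂).
v_s = 348 × (577.1 − 526.9)/(577.1 + 526.9) = 348 × 50.2/1104.0 ≈ 15.8 m/s.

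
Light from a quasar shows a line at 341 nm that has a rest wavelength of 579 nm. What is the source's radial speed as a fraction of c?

0.485c

λ'/λ₀ = 0.5889 < 1 (blueshift), so the source is approaching.
λ'/λ₀ = √((1 − β)/(1 + β)) for an approaching source ⇒ β = (1 − r²)/(1 + r²) with r = λ'/λ₀.
β = (1 − 0.3469)/(1 + 0.3469) ≈ 0.485.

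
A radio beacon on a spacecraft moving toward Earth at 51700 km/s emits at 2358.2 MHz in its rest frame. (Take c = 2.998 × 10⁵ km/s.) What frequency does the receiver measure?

2806.9 MHz

β = v/c = 51700/299800 = 0.1724.
Relativistic Doppler for frequency: f' = f₀ · √((1 + β)/(1 − β)).
f' = 2358.2 × √(1.1724/0.8276) = 2358.2 × 1.19028 ≈ 2806.9 MHz.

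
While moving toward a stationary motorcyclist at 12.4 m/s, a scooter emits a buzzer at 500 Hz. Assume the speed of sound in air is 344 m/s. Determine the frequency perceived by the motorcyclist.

Moving source, stationary observer: f' = f · v/(v − v_s) since the source is approaching.
f' = 500 × 344/(344 − 12.4) = 500 × 344/331.6 ≈ 519 Hz.

519 Hz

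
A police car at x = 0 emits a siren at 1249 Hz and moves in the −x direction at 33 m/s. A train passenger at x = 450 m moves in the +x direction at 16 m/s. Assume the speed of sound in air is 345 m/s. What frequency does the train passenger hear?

1087 Hz

The observer lies on the +x side, so the source is heading away from the observer and the observer is heading away from the source.
General Doppler shift: f' = f · (v − v_o)/(v + v_s).
f' = 1249 × (345 − 16)/(345 + 33) = 1249 × 329/378 ≈ 1087 Hz.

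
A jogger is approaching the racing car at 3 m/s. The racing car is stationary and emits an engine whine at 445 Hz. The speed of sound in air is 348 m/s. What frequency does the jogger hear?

449 Hz

Only the observer moves, toward the source, so f' = f · (v + v_o)/v.
f' = 445 × (348 + 3)/348 = 445 × 351/348 ≈ 449 Hz.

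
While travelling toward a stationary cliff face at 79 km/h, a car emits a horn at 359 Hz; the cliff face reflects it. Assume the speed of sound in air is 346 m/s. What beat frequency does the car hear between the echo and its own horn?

48.6 Hz

79 km/h = 21.94 m/s.
The cliff face receives the sound from a moving source: f₁ = f₀ · v/(v − v_e) = 359 × 346/324.06 ≈ 383.3 Hz.
On the return leg the car is a moving observer: f₂ = f₁ · (v + v_e)/v = 383.3 × 367.94/346 ≈ 407.6 Hz.
Equivalently f₂ = f₀ · (v + v_e)/(v − v_e).
Beat against the emitted tone: |f₂ − f₀| = 2v_e·f₀/(v − v_e) = 2 × 21.94 × 359/324.06 ≈ 48.6 Hz.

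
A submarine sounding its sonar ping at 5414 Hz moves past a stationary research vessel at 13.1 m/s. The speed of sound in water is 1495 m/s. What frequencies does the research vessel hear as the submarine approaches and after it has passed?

Approaching: f₁ = f · v/(v − v_s) = 5414 × 1495/1481.9 ≈ 5462 Hz.
Receding: f₂ = f · v/(v + v_s) = 5414 × 1495/1508.1 ≈ 5367 Hz.

5462 Hz approaching; 5367 Hz receding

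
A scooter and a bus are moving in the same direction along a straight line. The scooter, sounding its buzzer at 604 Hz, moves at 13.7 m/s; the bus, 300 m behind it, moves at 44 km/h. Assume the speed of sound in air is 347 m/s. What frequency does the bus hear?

44 km/h = 12.22 m/s.
The bus is behind, so the scooter is moving away from it while the bus is moving toward the scooter.
General Doppler shift: f' = f · (v + v_o)/(v + v_s).
f' = 604 × (347 + 12.22)/(347 + 13.7) = 604 × 359.22/360.7 ≈ 602 Hz.

602 Hz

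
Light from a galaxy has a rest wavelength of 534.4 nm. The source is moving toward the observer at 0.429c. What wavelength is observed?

337.8 nm

Relativistic Doppler for wavelength: λ' = λ₀ · √((1 − β)/(1 + β)).
λ' = 534.4 × √(0.5710/1.4290) = 534.4 × 0.63212 ≈ 337.8 nm.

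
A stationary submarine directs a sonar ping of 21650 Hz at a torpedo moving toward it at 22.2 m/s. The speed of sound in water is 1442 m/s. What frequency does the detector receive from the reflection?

22327 Hz

The torpedo first receives the wave as a moving observer: f₁ = f₀ · (v + u)/v = 21650 × (1442 + 22.2)/1442 ≈ 21983 Hz.
On reflection it acts as a source moving toward the stationary detector: f₂ = f₁ · v/(v − u) = 21983 × 1442/1419.8 ≈ 22327 Hz.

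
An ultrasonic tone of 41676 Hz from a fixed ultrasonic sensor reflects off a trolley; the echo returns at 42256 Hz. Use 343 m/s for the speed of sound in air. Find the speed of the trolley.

2.37 m/s

Double Doppler shift off a moving reflector: f₂ = f₀ · (v + u)/(v − u) (u > 0 toward emitter).
Rearranging, u = v · (f₂ − f₀)/(f₂ + f₀) = 343 × 580/83932 ≈ 2.37 m/s.
So the trolley is moving at 2.37 m/s toward the emitter.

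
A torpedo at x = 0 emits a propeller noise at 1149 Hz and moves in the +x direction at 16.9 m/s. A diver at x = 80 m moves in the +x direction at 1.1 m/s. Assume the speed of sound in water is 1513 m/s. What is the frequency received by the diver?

The observer lies on the +x side, so the source is heading toward the observer and the observer is heading away from the source.
Both move, so f' = f · (v − v_o)/(v − v_s).
f' = 1149 × (1513 − 1.1)/(1513 − 16.9) = 1149 × 1511.9/1496.1 ≈ 1161 Hz.

1161 Hz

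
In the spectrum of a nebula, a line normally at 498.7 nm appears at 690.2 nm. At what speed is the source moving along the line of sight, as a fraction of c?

0.314c

λ'/λ₀ = 1.3840 > 1 (redshift), so the source is receding.
λ'/λ₀ = √((1 + β)/(1 − β)) for a receding source ⇒ β = (r² − 1)/(r² + 1) with r = λ'/λ₀.
β = (1.9155 − 1)/(1.9155 + 1) ≈ 0.314.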